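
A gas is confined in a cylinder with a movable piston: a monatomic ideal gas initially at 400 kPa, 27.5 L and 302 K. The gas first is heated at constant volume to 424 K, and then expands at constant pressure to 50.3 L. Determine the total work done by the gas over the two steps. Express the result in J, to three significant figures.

Step 1 (isochoric): W = 0 (constant volume).
After step 1: P = 561.6 kPa (V unchanged).
Step 2 (isobaric): W = PΔV = (561.6 kPa)(50.3 − 27.5 L) = 12804 J.
W_total = 0 + 12804 = 12804 J.

W_total ≈ 12800 J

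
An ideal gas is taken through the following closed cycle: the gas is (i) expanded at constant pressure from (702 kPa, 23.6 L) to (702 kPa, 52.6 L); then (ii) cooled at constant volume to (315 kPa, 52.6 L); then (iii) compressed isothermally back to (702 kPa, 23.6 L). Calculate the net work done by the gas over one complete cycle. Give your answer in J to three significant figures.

Leg (i): W = PΔV = (702)(52.6 − 23.6) = 20358 J.
Leg (ii): W = 0.
Leg (iii): W = PᵢVᵢ ln(V_f/Vᵢ) = (16569) ln(23.6/52.6) = -13280 J.
W_net = 20358 − 13280 = 7078 J.

W_net ≈ 7080 J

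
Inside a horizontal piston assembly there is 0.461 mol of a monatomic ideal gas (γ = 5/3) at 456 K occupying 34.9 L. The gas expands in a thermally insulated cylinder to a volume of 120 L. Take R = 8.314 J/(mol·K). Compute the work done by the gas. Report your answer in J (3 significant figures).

Adiabatic: TV^(γ−1) = const with γ = 5/3.
T₂ = T₁ (V₁/V₂)^(γ−1) = 456 × (34.9/120)^0.667 = 456 × 0.439 = 200.2 K.
W_by = nCᵥ(T₁ − T₂) = (0.461)(12.47)(456 − 200.2) = 1471 J.

W ≈ 1470 J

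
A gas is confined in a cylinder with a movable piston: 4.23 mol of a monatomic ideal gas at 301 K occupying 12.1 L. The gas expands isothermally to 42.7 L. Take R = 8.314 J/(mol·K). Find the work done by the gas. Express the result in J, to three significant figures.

W ≈ 13300 J

Isothermal: W = nRT ln(V₂/V₁).
W = (4.23)(8.314)(301) × ln(42.7/12.1)
  = 10586 × 1.261
W_by_gas = 13348 J.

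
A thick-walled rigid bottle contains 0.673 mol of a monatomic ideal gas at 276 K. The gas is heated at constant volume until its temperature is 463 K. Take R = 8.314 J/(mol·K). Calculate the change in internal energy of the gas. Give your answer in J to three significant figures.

Constant volume ⇒ W = 0, so Q = ΔU = nCᵥΔT with Cᵥ = 3R/2 = 12.47 J/(mol·K).
ΔU = (0.673)(12.47)(463 − 276) = 1569 J.

ΔU ≈ 1570 J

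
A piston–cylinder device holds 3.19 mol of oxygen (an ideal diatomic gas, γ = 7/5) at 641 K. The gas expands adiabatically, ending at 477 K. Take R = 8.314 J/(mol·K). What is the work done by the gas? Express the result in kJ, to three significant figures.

Adiabatic ⇒ Q = 0, so W_by = −ΔU = nCᵥ(T₁ − T₂).
Cᵥ = 5R/2 = 20.79 J/(mol·K).
W = (3.19)(20.79)(641 − 477) = 10874 J.

W ≈ 10.9 kJ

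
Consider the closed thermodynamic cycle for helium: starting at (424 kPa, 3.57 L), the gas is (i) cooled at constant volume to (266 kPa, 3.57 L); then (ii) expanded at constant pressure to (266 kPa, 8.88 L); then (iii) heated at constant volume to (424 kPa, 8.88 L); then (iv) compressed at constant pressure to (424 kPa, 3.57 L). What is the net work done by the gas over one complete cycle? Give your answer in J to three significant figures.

W_net ≈ -839 J

Constant-volume legs do no work.
W(ii) = (266)(8.88 − 3.57) = 1412 J; W(iv) = (424)(3.57 − 8.88) = -2251 J.
W_net = 1412 − 2251 = -839 J (the counter-clockwise enclosed area).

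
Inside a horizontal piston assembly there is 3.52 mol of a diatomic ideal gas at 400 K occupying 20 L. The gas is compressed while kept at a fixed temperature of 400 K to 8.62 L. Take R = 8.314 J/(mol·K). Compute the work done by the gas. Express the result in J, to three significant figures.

W ≈ -9850 J

Isothermal: W = nRT ln(V₂/V₁).
W = (3.52)(8.314)(400) × ln(8.62/20)
  = 11706 × -0.8416
W_by_gas = -9852 J.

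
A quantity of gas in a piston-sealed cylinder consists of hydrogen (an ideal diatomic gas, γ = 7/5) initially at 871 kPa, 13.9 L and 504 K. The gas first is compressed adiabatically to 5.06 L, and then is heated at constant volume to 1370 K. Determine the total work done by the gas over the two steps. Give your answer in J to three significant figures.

W_total ≈ -15100 J

Step 1 (adiabatic): W = (P₁V₁ − P₂V₂)/(γ−1) = (12107 − 18138)/0.4 = -15077 J.
Step 2 (isochoric): W = 0 (constant volume).
W_total = -15077 + 0 = -15077 J.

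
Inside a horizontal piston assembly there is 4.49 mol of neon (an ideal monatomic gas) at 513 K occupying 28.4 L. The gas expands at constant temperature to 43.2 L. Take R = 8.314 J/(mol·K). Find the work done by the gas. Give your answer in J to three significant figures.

W ≈ 8030 J

Isothermal: W = nRT ln(V₂/V₁).
W = (4.49)(8.314)(513) × ln(43.2/28.4)
  = 19150 × 0.4195
W_by_gas = 8033 J.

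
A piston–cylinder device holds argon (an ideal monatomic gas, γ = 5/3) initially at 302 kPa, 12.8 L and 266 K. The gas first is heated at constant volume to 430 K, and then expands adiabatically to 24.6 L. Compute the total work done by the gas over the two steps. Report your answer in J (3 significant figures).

W_total ≈ 3310 J

Step 1 (isochoric): W = 0 (constant volume).
After step 1: P = 488.2 kPa (V unchanged).
Step 2 (adiabatic): W = (P₁V₁ − P₂V₂)/(γ−1) = (6249 − 4043)/0.667 = 3310 J.
W_total = 0 + 3310 = 3310 J.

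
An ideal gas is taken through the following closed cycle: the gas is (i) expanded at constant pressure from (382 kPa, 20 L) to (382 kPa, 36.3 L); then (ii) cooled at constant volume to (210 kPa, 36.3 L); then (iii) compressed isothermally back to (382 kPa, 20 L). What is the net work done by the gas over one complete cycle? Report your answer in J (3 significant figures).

W_net ≈ 1680 J

Leg (i): W = PΔV = (382)(36.3 − 20) = 6227 J.
Leg (ii): W = 0.
Leg (iii): W = PᵢVᵢ ln(V_f/Vᵢ) = (7623) ln(20/36.3) = -4544 J.
W_net = 6227 − 4544 = 1683 J.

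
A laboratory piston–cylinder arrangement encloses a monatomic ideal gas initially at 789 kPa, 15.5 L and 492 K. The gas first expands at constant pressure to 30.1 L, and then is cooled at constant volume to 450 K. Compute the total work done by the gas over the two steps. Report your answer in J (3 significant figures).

Step 1 (isobaric): W = PΔV = (789 kPa)(30.1 − 15.5 L) = 11519 J.
Step 2 (isochoric): W = 0 (constant volume).
W_total = 11519 + 0 = 11519 J.

W_total ≈ 11500 J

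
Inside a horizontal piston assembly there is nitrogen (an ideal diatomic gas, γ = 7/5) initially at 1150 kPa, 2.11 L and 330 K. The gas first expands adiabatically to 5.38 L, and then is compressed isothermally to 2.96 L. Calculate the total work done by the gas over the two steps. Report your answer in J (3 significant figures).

W_total ≈ 897 J

Step 1 (adiabatic): W = (P₁V₁ − P₂V₂)/(γ−1) = (2426 − 1669)/0.4 = 1894 J.
After step 1: P = 310.2 kPa, V = 5.38 L, T = 226.9 K.
Step 2 (isothermal): W = P₁V₁ ln(V₂/V₁) = (1669) ln(2.96/5.38) = -997.1 J.
W_total = 1894 − 997.1 = 897.4 J.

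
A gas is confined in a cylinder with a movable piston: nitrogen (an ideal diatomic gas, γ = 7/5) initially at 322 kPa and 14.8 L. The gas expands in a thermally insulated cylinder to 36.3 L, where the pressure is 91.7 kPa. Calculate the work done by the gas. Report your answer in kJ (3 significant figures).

Adiabatic: W = (P₁V₁ − P₂V₂)/(γ − 1) with γ = 7/5.
P₁V₁ = 4766 J, P₂V₂ = 3329 J.
W = (4766 − 3329) / 0.4 = 3592 J.

W ≈ 3.59 kJ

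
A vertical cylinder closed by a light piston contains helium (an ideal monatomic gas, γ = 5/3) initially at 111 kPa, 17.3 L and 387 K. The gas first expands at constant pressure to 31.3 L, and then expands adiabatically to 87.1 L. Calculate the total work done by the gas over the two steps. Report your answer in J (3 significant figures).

Step 1 (isobaric): W = PΔV = (111 kPa)(31.3 − 17.3 L) = 1554 J.
After step 1: P = 111 kPa, V = 31.3 L, T = 700.2 K.
Step 2 (adiabatic): W = (P₁V₁ − P₂V₂)/(γ−1) = (3474 − 1756)/0.667 = 2577 J.
W_total = 1554 + 2577 = 4131 J.

W_total ≈ 4130 J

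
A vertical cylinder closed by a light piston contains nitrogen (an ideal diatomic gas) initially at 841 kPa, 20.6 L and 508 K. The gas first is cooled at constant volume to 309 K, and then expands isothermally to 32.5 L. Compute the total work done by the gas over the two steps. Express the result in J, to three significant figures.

Step 1 (isochoric): W = 0 (constant volume).
After step 1: P = 511.6 kPa (V unchanged).
Step 2 (isothermal): W = P₁V₁ ln(V₂/V₁) = (10538) ln(32.5/20.6) = 4805 J.
W_total = 0 + 4805 = 4805 J.

W_total ≈ 4800 J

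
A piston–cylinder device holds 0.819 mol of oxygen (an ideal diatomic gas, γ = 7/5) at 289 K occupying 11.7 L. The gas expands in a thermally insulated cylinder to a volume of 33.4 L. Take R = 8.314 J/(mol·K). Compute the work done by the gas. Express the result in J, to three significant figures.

Adiabatic: TV^(γ−1) = const with γ = 7/5.
T₂ = T₁ (V₁/V₂)^(γ−1) = 289 × (11.7/33.4)^0.4 = 289 × 0.6573 = 190 K.
W_by = nCᵥ(T₁ − T₂) = (0.819)(20.79)(289 − 190) = 1686 J.

W ≈ 1690 J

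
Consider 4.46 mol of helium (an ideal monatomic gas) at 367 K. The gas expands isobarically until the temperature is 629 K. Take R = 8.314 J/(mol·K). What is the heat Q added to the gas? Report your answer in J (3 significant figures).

Isobaric: W = nRΔT = (4.46)(8.314)(262) = 9715 J.
ΔU = nCᵥΔT with Cᵥ = 3R/2: ΔU = (4.46)(12.47)(262) = 14573 J.
Q = ΔU + W = 14573 + 9715 = 24288 J.

Q ≈ 24300 J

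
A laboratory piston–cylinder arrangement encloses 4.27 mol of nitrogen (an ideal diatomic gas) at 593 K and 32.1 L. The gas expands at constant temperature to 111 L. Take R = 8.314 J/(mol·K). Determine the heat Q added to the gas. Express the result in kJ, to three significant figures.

Isothermal ⇒ ΔU = 0, so Q = W = nRT ln(V₂/V₁).
Q = (4.27)(8.314)(593) ln(111/32.1) = 21052 × 1.241 = 26119 J.

Q ≈ 26.1 kJ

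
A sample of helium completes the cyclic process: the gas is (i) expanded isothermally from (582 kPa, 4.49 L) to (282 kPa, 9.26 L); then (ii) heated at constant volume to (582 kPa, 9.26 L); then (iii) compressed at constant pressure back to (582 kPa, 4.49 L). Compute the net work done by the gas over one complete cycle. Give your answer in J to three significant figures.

Leg (i): W = PᵢVᵢ ln(V_f/Vᵢ) = (2613) ln(9.26/4.49) = 1892 J.
Leg (ii): W = 0.
Leg (iii): W = PΔV = (582)(4.49 − 9.26) = -2776 J.
W_net = 1892 − 2776 = -884.6 J.

W_net ≈ -885 J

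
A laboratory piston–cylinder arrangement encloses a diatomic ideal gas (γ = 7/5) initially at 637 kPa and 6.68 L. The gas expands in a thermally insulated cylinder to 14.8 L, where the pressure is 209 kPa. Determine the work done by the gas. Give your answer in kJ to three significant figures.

W ≈ 2.90 kJ

Adiabatic: W = (P₁V₁ − P₂V₂)/(γ − 1) with γ = 7/5.
P₁V₁ = 4255 J, P₂V₂ = 3093 J.
W = (4255 − 3093) / 0.4 = 2905 J.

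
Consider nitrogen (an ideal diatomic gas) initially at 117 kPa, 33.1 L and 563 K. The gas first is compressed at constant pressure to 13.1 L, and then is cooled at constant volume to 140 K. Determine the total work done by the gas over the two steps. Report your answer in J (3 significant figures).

W_total ≈ -2340 J

Step 1 (isobaric): W = PΔV = (117 kPa)(13.1 − 33.1 L) = -2340 J.
Step 2 (isochoric): W = 0 (constant volume).
W_total = -2340 + 0 = -2340 J.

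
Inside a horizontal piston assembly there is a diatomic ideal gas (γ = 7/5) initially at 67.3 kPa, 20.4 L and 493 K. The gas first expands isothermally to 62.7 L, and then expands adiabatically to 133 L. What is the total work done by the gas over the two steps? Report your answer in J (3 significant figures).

W_total ≈ 2430 J

Step 1 (isothermal): W = P₁V₁ ln(V₂/V₁) = (1373) ln(62.7/20.4) = 1542 J.
After step 1: P = 21.9 kPa, V = 62.7 L, T = 493 K.
Step 2 (adiabatic): W = (P₁V₁ − P₂V₂)/(γ−1) = (1373 − 1016)/0.4 = 891.6 J.
W_total = 1542 + 891.6 = 2433 J.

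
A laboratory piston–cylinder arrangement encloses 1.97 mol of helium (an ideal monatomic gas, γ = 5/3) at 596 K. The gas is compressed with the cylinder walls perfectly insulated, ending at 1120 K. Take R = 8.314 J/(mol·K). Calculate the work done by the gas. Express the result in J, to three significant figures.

Adiabatic ⇒ Q = 0, so W_by = −ΔU = nCᵥ(T₁ − T₂).
Cᵥ = 3R/2 = 12.47 J/(mol·K).
W = (1.97)(12.47)(596 − 1120) = -12874 J.

W ≈ -12900 J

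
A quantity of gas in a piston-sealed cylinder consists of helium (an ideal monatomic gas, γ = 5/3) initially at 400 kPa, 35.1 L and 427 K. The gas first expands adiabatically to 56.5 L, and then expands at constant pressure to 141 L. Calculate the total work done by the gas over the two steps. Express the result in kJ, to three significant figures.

W_total ≈ 21.0 kJ

Step 1 (adiabatic): W = (P₁V₁ − P₂V₂)/(γ−1) = (14040 − 10222)/0.667 = 5727 J.
After step 1: P = 180.9 kPa, V = 56.5 L, T = 310.9 K.
Step 2 (isobaric): W = PΔV = (180.9 kPa)(141 − 56.5 L) = 15288 J.
W_total = 5727 + 15288 = 21015 J.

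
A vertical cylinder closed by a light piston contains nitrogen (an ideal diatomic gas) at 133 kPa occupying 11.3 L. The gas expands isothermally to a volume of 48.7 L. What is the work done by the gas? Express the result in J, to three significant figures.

W ≈ 2200 J

Isothermal: W = nRT ln(V₂/V₁) = P₁V₁ ln(V₂/V₁).
P₁V₁ = (133 kPa)(11.3 L) = 1503 J.
W = 1503 × ln(48.7/11.3) = 1503 × 1.461
W_by_gas = 2196 J.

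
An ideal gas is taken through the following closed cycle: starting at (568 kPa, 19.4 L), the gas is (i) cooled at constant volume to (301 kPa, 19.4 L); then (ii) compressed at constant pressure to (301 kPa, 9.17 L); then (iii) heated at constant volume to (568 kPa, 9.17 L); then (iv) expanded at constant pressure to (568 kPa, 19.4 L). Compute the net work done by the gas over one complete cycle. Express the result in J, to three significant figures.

Constant-volume legs do no work.
W(ii) = (301)(9.17 − 19.4) = -3079 J; W(iv) = (568)(19.4 − 9.17) = 5811 J.
W_net = -3079 + 5811 = 2731 J (the clockwise enclosed area).

W_net ≈ 2730 J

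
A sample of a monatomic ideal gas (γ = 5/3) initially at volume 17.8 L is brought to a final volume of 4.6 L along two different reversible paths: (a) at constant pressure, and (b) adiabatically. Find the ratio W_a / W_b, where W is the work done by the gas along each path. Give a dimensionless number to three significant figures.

W_a / W_b ≈ 0.338

Path (a) isobaric: W = P₁(V₂ − V₁) → W_a/(P₁V₁) = -0.7416.
Path (b) adiabatic: W = P₁V₁(1 − (V₁/V₂)^(γ−1))/(γ−1) → W_b/(P₁V₁) = -2.197.
W_a / W_b = -0.7416 / -2.197 = 0.3375.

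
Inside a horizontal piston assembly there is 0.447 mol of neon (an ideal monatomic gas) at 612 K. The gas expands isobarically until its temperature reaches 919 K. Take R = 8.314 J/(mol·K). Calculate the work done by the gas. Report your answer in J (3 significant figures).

Isobaric: W = P ΔV = nR ΔT.
W = (0.447)(8.314)(919 − 612) = 1141 J.

W ≈ 1140 J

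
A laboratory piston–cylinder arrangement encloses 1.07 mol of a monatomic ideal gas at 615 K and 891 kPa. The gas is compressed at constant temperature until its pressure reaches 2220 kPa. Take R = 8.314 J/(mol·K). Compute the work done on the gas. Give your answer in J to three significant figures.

W ≈ 4990 J

Isothermal process: W = nRT ln(V₂/V₁) = nRT ln(P₁/P₂).
W = (1.07)(8.314)(615) × ln(891/2220)
  = 5471 × ln(0.4014) = 5471 × -0.9129
W_by_gas = -4995 J; work on gas = −W_by = 4995 J.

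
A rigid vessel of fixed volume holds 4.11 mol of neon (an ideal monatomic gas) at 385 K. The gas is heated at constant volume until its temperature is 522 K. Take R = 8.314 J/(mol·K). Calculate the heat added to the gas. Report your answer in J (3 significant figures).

Constant volume ⇒ W = 0, so Q = ΔU = nCᵥΔT with Cᵥ = 3R/2 = 12.47 J/(mol·K).
ΔU = (4.11)(12.47)(522 − 385) = 7022 J.

Q ≈ 7020 J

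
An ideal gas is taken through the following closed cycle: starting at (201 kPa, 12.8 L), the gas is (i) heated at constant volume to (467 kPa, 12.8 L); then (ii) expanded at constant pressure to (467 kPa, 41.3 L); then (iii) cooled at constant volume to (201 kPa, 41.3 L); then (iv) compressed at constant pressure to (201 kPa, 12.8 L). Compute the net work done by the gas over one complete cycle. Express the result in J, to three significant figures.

W_net ≈ 7580 J

Constant-volume legs do no work.
W(ii) = (467)(41.3 − 12.8) = 13309 J; W(iv) = (201)(12.8 − 41.3) = -5728 J.
W_net = 13309 − 5728 = 7581 J (the clockwise enclosed area).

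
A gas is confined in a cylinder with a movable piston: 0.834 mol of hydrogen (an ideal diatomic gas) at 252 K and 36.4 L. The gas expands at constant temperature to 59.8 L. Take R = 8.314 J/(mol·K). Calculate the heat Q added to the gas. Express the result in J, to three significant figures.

Q ≈ 867 J

Isothermal ⇒ ΔU = 0, so Q = W = nRT ln(V₂/V₁).
Q = (0.834)(8.314)(252) ln(59.8/36.4) = 1747 × 0.4964 = 867.4 J.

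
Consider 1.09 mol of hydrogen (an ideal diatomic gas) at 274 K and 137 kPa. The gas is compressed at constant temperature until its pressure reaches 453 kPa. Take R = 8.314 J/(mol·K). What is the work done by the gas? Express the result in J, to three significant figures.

W ≈ -2970 J

Isothermal process: W = nRT ln(V₂/V₁) = nRT ln(P₁/P₂).
W = (1.09)(8.314)(274) × ln(137/453)
  = 2483 × ln(0.3024) = 2483 × -1.196
W_by_gas = -2970 J.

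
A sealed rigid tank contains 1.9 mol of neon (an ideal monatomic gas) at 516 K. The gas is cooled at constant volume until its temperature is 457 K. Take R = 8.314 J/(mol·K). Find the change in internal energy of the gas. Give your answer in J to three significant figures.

Constant volume ⇒ W = 0, so Q = ΔU = nCᵥΔT with Cᵥ = 3R/2 = 12.47 J/(mol·K).
ΔU = (1.9)(12.47)(457 − 516) = -1398 J.

ΔU ≈ -1400 J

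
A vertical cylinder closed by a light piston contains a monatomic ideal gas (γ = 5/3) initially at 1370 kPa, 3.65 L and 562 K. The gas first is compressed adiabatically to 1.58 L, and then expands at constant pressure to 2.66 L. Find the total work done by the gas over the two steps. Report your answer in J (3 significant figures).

W_total ≈ 366 J

Step 1 (adiabatic): W = (P₁V₁ − P₂V₂)/(γ−1) = (5000 − 8739)/0.667 = -5607 J.
After step 1: P = 5531 kPa, V = 1.58 L, T = 982.1 K.
Step 2 (isobaric): W = PΔV = (5531 kPa)(2.66 − 1.58 L) = 5973 J.
W_total = -5607 + 5973 = 366.1 J.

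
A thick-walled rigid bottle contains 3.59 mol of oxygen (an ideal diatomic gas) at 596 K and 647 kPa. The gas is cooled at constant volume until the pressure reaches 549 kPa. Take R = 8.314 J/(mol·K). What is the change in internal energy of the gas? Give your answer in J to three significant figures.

Constant volume ⇒ W = 0, so Q = ΔU = nCᵥΔT with Cᵥ = 5R/2 = 20.79 J/(mol·K).
At constant V, T₂/T₁ = P₂/P₁ ⇒ ΔT = T₁(P₂/P₁ − 1) = 596·(549/647 − 1) = -90.28 K.
ΔU = (3.59)(20.79)(-90.28) = -6736 J.

ΔU ≈ -6740 J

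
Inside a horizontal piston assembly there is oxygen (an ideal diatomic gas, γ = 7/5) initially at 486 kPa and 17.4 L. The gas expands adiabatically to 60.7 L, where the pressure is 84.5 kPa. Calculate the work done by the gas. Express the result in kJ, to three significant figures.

Adiabatic: W = (P₁V₁ − P₂V₂)/(γ − 1) with γ = 7/5.
P₁V₁ = 8456 J, P₂V₂ = 5129 J.
W = (8456 − 5129) / 0.4 = 8318 J.

W ≈ 8.32 kJ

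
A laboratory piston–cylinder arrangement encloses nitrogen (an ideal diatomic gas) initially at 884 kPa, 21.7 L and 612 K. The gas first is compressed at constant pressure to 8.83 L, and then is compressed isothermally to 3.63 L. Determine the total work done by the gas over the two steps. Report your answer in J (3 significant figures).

W_total ≈ -18300 J

Step 1 (isobaric): W = PΔV = (884 kPa)(8.83 − 21.7 L) = -11377 J.
After step 1: P = 884 kPa, V = 8.83 L, T = 249 K.
Step 2 (isothermal): W = P₁V₁ ln(V₂/V₁) = (7806) ln(3.63/8.83) = -6939 J.
W_total = -11377 − 6939 = -18316 J.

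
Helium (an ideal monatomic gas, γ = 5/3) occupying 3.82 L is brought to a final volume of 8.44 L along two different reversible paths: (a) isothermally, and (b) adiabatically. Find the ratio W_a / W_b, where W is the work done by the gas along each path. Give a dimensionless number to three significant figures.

Path (a) isothermal: W = P₁V₁ ln(V₂/V₁) → W_a/(P₁V₁) = 0.7927.
Path (b) adiabatic: W = P₁V₁(1 − (V₁/V₂)^(γ−1))/(γ−1) → W_b/(P₁V₁) = 0.6158.
W_a / W_b = 0.7927 / 0.6158 = 1.287.

W_a / W_b ≈ 1.29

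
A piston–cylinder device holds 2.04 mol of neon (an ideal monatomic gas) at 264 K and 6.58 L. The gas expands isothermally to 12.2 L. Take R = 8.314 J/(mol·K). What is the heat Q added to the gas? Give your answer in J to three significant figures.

Isothermal ⇒ ΔU = 0, so Q = W = nRT ln(V₂/V₁).
Q = (2.04)(8.314)(264) ln(12.2/6.58) = 4478 × 0.6174 = 2764 J.

Q ≈ 2760 J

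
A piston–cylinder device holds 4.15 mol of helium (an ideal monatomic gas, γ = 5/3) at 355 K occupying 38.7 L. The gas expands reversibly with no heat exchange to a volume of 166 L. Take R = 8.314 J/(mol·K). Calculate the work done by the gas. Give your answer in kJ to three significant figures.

Adiabatic: TV^(γ−1) = const with γ = 5/3.
T₂ = T₁ (V₁/V₂)^(γ−1) = 355 × (38.7/166)^0.667 = 355 × 0.3788 = 134.5 K.
W_by = nCᵥ(T₁ − T₂) = (4.15)(12.47)(355 − 134.5) = 11413 J.

W ≈ 11.4 kJ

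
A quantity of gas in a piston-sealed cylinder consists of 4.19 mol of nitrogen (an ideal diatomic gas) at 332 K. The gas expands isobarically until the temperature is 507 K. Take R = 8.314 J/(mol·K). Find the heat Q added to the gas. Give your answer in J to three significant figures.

Q ≈ 21300 J

Isobaric: W = nRΔT = (4.19)(8.314)(175) = 6096 J.
ΔU = nCᵥΔT with Cᵥ = 5R/2: ΔU = (4.19)(20.79)(175) = 15241 J.
Q = ΔU + W = 15241 + 6096 = 21337 J.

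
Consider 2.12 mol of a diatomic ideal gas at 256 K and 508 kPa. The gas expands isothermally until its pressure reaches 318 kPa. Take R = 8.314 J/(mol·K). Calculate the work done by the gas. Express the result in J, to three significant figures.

Isothermal process: W = nRT ln(V₂/V₁) = nRT ln(P₁/P₂).
W = (2.12)(8.314)(256) × ln(508/318)
  = 4512 × ln(1.597) = 4512 × 0.4684
W_by_gas = 2114 J.

W ≈ 2110 J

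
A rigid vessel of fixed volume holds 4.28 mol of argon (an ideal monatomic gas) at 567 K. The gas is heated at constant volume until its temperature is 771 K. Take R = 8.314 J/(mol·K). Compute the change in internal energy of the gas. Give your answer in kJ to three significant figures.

ΔU ≈ 10.9 kJ

Constant volume ⇒ W = 0, so Q = ΔU = nCᵥΔT with Cᵥ = 3R/2 = 12.47 J/(mol·K).
ΔU = (4.28)(12.47)(771 − 567) = 10889 J.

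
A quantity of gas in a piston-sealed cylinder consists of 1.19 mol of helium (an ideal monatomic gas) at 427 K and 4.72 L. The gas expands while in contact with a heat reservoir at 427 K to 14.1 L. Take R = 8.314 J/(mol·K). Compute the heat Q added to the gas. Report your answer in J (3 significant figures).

Isothermal ⇒ ΔU = 0, so Q = W = nRT ln(V₂/V₁).
Q = (1.19)(8.314)(427) ln(14.1/4.72) = 4225 × 1.094 = 4623 J.

Q ≈ 4620 J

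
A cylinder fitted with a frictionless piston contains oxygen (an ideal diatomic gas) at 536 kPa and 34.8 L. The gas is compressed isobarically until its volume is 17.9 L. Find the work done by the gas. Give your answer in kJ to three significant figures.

Isobaric: W = P ΔV.
W = (536 kPa)(17.9 − 34.8 L) = (536)(-16.9) = -9058 J.

W ≈ -9.06 kJ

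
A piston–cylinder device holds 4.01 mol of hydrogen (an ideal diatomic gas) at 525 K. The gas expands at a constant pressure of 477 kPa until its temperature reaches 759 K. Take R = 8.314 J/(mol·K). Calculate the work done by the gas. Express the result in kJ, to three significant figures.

W ≈ 7.80 kJ

Isobaric: W = P ΔV = nR ΔT.
W = (4.01)(8.314)(759 − 525) = 7801 J.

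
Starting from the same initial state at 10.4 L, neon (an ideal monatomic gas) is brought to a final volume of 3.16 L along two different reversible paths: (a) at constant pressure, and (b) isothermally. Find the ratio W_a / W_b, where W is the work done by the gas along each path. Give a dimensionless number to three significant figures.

Path (a) isobaric: W = P₁(V₂ − V₁) → W_a/(P₁V₁) = -0.6962.
Path (b) isothermal: W = P₁V₁ ln(V₂/V₁) → W_b/(P₁V₁) = -1.191.
W_a / W_b = -0.6962 / -1.191 = 0.5844.

W_a / W_b ≈ 0.584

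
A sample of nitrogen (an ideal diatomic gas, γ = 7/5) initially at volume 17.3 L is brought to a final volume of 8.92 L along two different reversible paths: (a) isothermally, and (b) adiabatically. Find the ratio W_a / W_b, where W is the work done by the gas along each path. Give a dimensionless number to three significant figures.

W_a / W_b ≈ 0.873

Path (a) isothermal: W = P₁V₁ ln(V₂/V₁) → W_a/(P₁V₁) = -0.6624.
Path (b) adiabatic: W = P₁V₁(1 − (V₁/V₂)^(γ−1))/(γ−1) → W_b/(P₁V₁) = -0.7585.
W_a / W_b = -0.6624 / -0.7585 = 0.8734.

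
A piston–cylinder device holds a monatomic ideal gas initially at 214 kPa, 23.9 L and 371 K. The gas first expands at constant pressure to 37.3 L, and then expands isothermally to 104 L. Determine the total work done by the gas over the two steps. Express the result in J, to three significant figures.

Step 1 (isobaric): W = PΔV = (214 kPa)(37.3 − 23.9 L) = 2868 J.
After step 1: P = 214 kPa, V = 37.3 L, T = 579 K.
Step 2 (isothermal): W = P₁V₁ ln(V₂/V₁) = (7982) ln(104/37.3) = 8185 J.
W_total = 2868 + 8185 = 11053 J.

W_total ≈ 11100 J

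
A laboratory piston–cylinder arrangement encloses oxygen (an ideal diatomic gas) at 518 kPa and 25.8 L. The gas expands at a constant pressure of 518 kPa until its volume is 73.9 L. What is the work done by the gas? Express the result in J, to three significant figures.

W ≈ 24900 J

Isobaric: W = P ΔV.
W = (518 kPa)(73.9 − 25.8 L) = (518)(48.1) = 24916 J.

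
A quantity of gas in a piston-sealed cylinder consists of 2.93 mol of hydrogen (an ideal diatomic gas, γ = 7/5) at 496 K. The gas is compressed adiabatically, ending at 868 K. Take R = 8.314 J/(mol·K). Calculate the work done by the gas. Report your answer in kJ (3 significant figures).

Adiabatic ⇒ Q = 0, so W_by = −ΔU = nCᵥ(T₁ − T₂).
Cᵥ = 5R/2 = 20.79 J/(mol·K).
W = (2.93)(20.79)(496 − 868) = -22655 J.

W ≈ -22.7 kJ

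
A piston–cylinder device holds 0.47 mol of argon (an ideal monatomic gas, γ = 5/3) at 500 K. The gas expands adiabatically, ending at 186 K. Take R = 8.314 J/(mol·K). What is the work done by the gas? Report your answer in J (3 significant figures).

W ≈ 1840 J

Adiabatic ⇒ Q = 0, so W_by = −ΔU = nCᵥ(T₁ − T₂).
Cᵥ = 3R/2 = 12.47 J/(mol·K).
W = (0.47)(12.47)(500 − 186) = 1840 J.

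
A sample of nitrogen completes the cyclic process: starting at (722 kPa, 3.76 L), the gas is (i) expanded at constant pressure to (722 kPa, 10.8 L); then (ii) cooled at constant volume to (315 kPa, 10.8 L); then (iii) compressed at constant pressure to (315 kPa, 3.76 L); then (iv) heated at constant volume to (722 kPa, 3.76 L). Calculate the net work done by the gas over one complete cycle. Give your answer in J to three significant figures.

Constant-volume legs do no work.
W(i) = (722)(10.8 − 3.76) = 5083 J; W(iii) = (315)(3.76 − 10.8) = -2218 J.
W_net = 5083 − 2218 = 2865 J (the clockwise enclosed area).

W_net ≈ 2870 J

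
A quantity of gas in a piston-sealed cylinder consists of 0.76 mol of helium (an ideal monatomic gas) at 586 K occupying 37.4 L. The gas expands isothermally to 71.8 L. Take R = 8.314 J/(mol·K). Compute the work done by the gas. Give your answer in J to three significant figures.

Isothermal: W = nRT ln(V₂/V₁).
W = (0.76)(8.314)(586) × ln(71.8/37.4)
  = 3703 × 0.6522
W_by_gas = 2415 J.

W ≈ 2410 J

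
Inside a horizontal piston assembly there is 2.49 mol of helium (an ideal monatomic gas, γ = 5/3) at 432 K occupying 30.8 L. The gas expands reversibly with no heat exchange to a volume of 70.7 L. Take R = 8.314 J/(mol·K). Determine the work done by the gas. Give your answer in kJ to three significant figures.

W ≈ 5.71 kJ

Adiabatic: TV^(γ−1) = const with γ = 5/3.
T₂ = T₁ (V₁/V₂)^(γ−1) = 432 × (30.8/70.7)^0.667 = 432 × 0.5747 = 248.3 K.
W_by = nCᵥ(T₁ − T₂) = (2.49)(12.47)(432 − 248.3) = 5706 J.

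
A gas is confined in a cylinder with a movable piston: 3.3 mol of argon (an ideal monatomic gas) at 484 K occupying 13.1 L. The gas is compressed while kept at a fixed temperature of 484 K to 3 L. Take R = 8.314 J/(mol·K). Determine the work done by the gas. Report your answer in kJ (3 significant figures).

W ≈ -19.6 kJ

Isothermal: W = nRT ln(V₂/V₁).
W = (3.3)(8.314)(484) × ln(3/13.1)
  = 13279 × -1.474
W_by_gas = -19573 J.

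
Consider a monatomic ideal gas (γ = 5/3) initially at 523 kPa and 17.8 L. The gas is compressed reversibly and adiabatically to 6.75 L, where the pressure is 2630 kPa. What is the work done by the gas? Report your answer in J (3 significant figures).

W ≈ -12700 J

Adiabatic: W = (P₁V₁ − P₂V₂)/(γ − 1) with γ = 5/3.
P₁V₁ = 9309 J, P₂V₂ = 17752 J.
W = (9309 − 17752) / 0.6667 = -12665 J.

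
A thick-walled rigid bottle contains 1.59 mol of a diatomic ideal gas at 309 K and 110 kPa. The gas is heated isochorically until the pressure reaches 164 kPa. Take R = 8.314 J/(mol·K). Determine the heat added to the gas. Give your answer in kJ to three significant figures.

Q ≈ 5.01 kJ

Constant volume ⇒ W = 0, so Q = ΔU = nCᵥΔT with Cᵥ = 5R/2 = 20.79 J/(mol·K).
At constant V, T₂/T₁ = P₂/P₁ ⇒ ΔT = T₁(P₂/P₁ − 1) = 309·(164/110 − 1) = 151.7 K.
ΔU = (1.59)(20.79)(151.7) = 5013 J.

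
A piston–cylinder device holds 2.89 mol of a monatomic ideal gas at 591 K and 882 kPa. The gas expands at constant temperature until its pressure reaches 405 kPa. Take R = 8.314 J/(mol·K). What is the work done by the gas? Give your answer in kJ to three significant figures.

W ≈ 11.1 kJ

Isothermal process: W = nRT ln(V₂/V₁) = nRT ln(P₁/P₂).
W = (2.89)(8.314)(591) × ln(882/405)
  = 14200 × ln(2.178) = 14200 × 0.7783
W_by_gas = 11052 J.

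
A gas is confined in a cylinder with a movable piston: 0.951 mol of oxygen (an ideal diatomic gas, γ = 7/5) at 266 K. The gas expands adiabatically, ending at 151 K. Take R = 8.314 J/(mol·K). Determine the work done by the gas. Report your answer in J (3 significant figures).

Adiabatic ⇒ Q = 0, so W_by = −ΔU = nCᵥ(T₁ − T₂).
Cᵥ = 5R/2 = 20.79 J/(mol·K).
W = (0.951)(20.79)(266 − 151) = 2273 J.

W ≈ 2270 J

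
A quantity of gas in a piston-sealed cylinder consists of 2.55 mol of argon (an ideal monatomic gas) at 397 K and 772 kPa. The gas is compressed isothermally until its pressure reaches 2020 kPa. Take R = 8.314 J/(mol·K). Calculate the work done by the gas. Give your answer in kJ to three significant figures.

W ≈ -8.10 kJ

Isothermal process: W = nRT ln(V₂/V₁) = nRT ln(P₁/P₂).
W = (2.55)(8.314)(397) × ln(772/2020)
  = 8417 × ln(0.3822) = 8417 × -0.9619
W_by_gas = -8096 J.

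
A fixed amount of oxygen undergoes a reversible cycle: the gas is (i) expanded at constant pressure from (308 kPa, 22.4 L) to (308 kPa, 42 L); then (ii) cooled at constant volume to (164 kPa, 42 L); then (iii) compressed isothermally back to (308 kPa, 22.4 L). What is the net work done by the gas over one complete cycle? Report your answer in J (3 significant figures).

Leg (i): W = PΔV = (308)(42 − 22.4) = 6037 J.
Leg (ii): W = 0.
Leg (iii): W = PᵢVᵢ ln(V_f/Vᵢ) = (6888) ln(22.4/42) = -4330 J.
W_net = 6037 − 4330 = 1707 J.

W_net ≈ 1710 J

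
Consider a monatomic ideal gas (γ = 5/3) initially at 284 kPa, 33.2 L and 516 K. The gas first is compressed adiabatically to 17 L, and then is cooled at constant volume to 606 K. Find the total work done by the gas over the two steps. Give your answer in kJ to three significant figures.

W_total ≈ -7.95 kJ

Step 1 (adiabatic): W = (P₁V₁ − P₂V₂)/(γ−1) = (9429 − 14732)/0.667 = -7954 J.
Step 2 (isochoric): W = 0 (constant volume).
W_total = -7954 + 0 = -7954 J.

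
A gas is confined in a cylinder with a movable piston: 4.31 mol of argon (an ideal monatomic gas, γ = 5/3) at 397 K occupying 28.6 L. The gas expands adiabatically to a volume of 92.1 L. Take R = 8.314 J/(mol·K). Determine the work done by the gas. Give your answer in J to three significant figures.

Adiabatic: TV^(γ−1) = const with γ = 5/3.
T₂ = T₁ (V₁/V₂)^(γ−1) = 397 × (28.6/92.1)^0.667 = 397 × 0.4586 = 182.1 K.
W_by = nCᵥ(T₁ − T₂) = (4.31)(12.47)(397 − 182.1) = 11553 J.

W ≈ 11600 J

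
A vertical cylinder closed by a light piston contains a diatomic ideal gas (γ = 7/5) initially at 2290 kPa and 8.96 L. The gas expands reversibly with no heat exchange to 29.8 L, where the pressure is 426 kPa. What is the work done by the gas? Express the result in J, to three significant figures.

Adiabatic: W = (P₁V₁ − P₂V₂)/(γ − 1) with γ = 7/5.
P₁V₁ = 20518 J, P₂V₂ = 12695 J.
W = (20518 − 12695) / 0.4 = 19559 J.

W ≈ 19600 J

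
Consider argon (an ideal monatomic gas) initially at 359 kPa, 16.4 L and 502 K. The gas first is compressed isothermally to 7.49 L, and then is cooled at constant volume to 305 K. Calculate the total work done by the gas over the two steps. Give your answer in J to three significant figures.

W_total ≈ -4610 J

Step 1 (isothermal): W = P₁V₁ ln(V₂/V₁) = (5888) ln(7.49/16.4) = -4614 J.
Step 2 (isochoric): W = 0 (constant volume).
W_total = -4614 + 0 = -4614 J.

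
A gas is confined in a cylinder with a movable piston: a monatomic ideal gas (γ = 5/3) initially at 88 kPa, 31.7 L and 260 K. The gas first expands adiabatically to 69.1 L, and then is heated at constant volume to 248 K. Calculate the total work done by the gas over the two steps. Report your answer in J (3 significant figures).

W_total ≈ 1700 J

Step 1 (adiabatic): W = (P₁V₁ − P₂V₂)/(γ−1) = (2790 − 1659)/0.667 = 1695 J.
Step 2 (isochoric): W = 0 (constant volume).
W_total = 1695 + 0 = 1695 J.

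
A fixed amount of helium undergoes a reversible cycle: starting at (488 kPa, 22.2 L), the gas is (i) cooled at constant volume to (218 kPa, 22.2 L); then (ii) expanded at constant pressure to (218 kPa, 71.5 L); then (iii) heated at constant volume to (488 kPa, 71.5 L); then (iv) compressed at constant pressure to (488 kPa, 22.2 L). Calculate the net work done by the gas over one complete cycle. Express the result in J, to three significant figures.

Constant-volume legs do no work.
W(ii) = (218)(71.5 − 22.2) = 10747 J; W(iv) = (488)(22.2 − 71.5) = -24058 J.
W_net = 10747 − 24058 = -13311 J (the counter-clockwise enclosed area).

W_net ≈ -13300 J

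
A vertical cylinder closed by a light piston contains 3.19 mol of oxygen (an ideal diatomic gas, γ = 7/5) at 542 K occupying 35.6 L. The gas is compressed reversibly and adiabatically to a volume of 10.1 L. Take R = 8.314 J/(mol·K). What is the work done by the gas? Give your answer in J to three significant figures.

W ≈ -23500 J

Adiabatic: TV^(γ−1) = const with γ = 7/5.
T₂ = T₁ (V₁/V₂)^(γ−1) = 542 × (35.6/10.1)^0.4 = 542 × 1.655 = 897.1 K.
W_by = nCᵥ(T₁ − T₂) = (3.19)(20.79)(542 − 897.1) = -23546 J.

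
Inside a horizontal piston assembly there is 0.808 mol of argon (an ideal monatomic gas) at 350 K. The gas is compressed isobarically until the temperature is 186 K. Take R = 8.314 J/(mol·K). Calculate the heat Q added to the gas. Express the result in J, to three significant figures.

Isobaric: W = nRΔT = (0.808)(8.314)(-164) = -1102 J.
ΔU = nCᵥΔT with Cᵥ = 3R/2: ΔU = (0.808)(12.47)(-164) = -1653 J.
Q = ΔU + W = -1653 − 1102 = -2754 J.

Q ≈ -2750 J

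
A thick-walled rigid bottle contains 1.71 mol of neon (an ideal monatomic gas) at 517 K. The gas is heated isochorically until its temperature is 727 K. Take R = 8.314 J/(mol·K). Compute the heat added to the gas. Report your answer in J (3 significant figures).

Q ≈ 4480 J

Constant volume ⇒ W = 0, so Q = ΔU = nCᵥΔT with Cᵥ = 3R/2 = 12.47 J/(mol·K).
ΔU = (1.71)(12.47)(727 − 517) = 4478 J.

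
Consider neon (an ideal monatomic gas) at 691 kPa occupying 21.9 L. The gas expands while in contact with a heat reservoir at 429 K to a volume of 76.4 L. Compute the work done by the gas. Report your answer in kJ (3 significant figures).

W ≈ 18.9 kJ

Isothermal: W = nRT ln(V₂/V₁) = P₁V₁ ln(V₂/V₁).
P₁V₁ = (691 kPa)(21.9 L) = 15133 J.
W = 15133 × ln(76.4/21.9) = 15133 × 1.249
W_by_gas = 18908 J.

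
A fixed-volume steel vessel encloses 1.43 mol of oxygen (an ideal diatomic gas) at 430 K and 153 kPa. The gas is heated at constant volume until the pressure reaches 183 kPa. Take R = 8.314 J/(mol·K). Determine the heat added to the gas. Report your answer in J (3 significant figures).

Q ≈ 2510 J

Constant volume ⇒ W = 0, so Q = ΔU = nCᵥΔT with Cᵥ = 5R/2 = 20.79 J/(mol·K).
At constant V, T₂/T₁ = P₂/P₁ ⇒ ΔT = T₁(P₂/P₁ − 1) = 430·(183/153 − 1) = 84.31 K.
ΔU = (1.43)(20.79)(84.31) = 2506 J.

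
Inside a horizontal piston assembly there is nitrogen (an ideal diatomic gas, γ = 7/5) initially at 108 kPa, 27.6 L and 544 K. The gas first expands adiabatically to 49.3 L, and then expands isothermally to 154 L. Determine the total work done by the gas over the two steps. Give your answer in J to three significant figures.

W_total ≈ 4240 J

Step 1 (adiabatic): W = (P₁V₁ − P₂V₂)/(γ−1) = (2981 − 2364)/0.4 = 1543 J.
After step 1: P = 47.94 kPa, V = 49.3 L, T = 431.3 K.
Step 2 (isothermal): W = P₁V₁ ln(V₂/V₁) = (2364) ln(154/49.3) = 2692 J.
W_total = 1543 + 2692 = 4235 J.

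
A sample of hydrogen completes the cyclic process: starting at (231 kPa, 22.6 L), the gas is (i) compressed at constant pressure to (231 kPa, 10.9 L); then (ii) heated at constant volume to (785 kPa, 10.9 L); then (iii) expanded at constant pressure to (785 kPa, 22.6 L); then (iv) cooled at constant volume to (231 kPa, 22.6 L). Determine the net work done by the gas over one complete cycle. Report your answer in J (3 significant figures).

Constant-volume legs do no work.
W(i) = (231)(10.9 − 22.6) = -2703 J; W(iii) = (785)(22.6 − 10.9) = 9184 J.
W_net = -2703 + 9184 = 6482 J (the clockwise enclosed area).

W_net ≈ 6480 J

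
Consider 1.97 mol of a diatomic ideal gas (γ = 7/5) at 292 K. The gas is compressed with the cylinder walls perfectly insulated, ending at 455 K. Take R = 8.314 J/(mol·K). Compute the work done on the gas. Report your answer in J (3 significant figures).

Adiabatic ⇒ Q = 0, so W_by = −ΔU = nCᵥ(T₁ − T₂).
Cᵥ = 5R/2 = 20.79 J/(mol·K).
W = (1.97)(20.79)(292 − 455) = -6674 J.
Work on gas = −W_by = 6674 J.

W ≈ 6670 J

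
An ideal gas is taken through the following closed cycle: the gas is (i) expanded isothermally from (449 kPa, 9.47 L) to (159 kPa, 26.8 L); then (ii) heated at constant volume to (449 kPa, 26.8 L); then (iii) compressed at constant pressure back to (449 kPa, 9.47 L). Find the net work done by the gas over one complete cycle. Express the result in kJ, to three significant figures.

Leg (i): W = PᵢVᵢ ln(V_f/Vᵢ) = (4252) ln(26.8/9.47) = 4423 J.
Leg (ii): W = 0.
Leg (iii): W = PΔV = (449)(9.47 − 26.8) = -7781 J.
W_net = 4423 − 7781 = -3358 J.

W_net ≈ -3.36 kJ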